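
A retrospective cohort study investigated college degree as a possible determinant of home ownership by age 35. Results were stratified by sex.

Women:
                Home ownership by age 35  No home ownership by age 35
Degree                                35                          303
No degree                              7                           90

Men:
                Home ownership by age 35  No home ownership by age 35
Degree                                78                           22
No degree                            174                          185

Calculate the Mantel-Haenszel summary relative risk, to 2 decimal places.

RR_MH = Σ(aᵢ·n₀ᵢ/nᵢ) / Σ(cᵢ·n₁ᵢ/nᵢ), with n₁ᵢ = aᵢ+bᵢ (exposed), n₀ᵢ = cᵢ+dᵢ (unexposed), nᵢ = n₁ᵢ+n₀ᵢ.
Stratum 1 (Women): n₁ = 338, n₀ = 97, n = 435; a·n₀/n = 35·97/435 = 7.8046; c·n₁/n = 7·338/435 = 5.4391
Stratum 2 (Men): n₁ = 100, n₀ = 359, n = 459; a·n₀/n = 78·359/459 = 61.0065; c·n₁/n = 174·100/459 = 37.9085
RR_MH = (7.8046 + 61.0065) / (5.4391 + 37.9085) = 68.8111 / 43.3476 = 1.58743

1.59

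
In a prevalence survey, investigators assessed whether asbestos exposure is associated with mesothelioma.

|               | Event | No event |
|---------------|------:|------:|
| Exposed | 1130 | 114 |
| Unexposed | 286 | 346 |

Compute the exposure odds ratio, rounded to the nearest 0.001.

Cells: a = 1130, b = 114, c = 286, d = 346.
OR = (a·d)/(b·c) = (1130 × 346) / (114 × 286) = 390980 / 32604 = 11.99178
The odds of mesothelioma are about 11.99 times as high in the exposed group.

11.992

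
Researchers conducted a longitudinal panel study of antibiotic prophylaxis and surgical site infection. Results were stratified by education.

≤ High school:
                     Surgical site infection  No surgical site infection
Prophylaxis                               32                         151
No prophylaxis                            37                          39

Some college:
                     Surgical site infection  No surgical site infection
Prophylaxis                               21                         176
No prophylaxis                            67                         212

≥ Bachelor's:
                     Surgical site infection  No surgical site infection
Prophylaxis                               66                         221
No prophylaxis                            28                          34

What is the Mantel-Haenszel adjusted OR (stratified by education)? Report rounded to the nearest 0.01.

0.32

OR_MH = Σ(aᵢdᵢ/nᵢ) / Σ(bᵢcᵢ/nᵢ), where nᵢ is the stratum total.
Stratum 1 (≤ High school): n = 259; a·d/n = 32·39/259 = 4.8185; b·c/n = 151·37/259 = 21.5714
Stratum 2 (Some college): n = 476; a·d/n = 21·212/476 = 9.3529; b·c/n = 176·67/476 = 24.7731
Stratum 3 (≥ Bachelor's): n = 349; a·d/n = 66·34/349 = 6.4298; b·c/n = 221·28/349 = 17.7307
OR_MH = (4.8185 + 9.3529 + 6.4298) / (21.5714 + 24.7731 + 17.7307) = 20.6013 / 64.0752 = 0.32152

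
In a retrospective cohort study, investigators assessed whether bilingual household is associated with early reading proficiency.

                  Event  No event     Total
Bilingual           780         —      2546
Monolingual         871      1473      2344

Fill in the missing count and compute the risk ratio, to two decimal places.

The missing cell is in the exposed row: 2546 − 780 = 1766.
So a = 780, b = 1766, c = 871, d = 1473.
RR = [a/(a+b)] / [c/(c+d)] = (780/2546) / (871/2344) = 0.30636/0.37159 = 0.82447

0.82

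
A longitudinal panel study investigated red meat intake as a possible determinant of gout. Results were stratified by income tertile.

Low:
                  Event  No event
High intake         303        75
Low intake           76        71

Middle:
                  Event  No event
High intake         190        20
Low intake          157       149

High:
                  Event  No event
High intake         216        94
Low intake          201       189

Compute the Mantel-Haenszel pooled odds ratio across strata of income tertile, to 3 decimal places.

3.509

OR_MH = Σ(aᵢdᵢ/nᵢ) / Σ(bᵢcᵢ/nᵢ), where nᵢ is the stratum total.
Stratum 1 (Low): n = 525; a·d/n = 303·71/525 = 40.9771; b·c/n = 75·76/525 = 10.8571
Stratum 2 (Middle): n = 516; a·d/n = 190·149/516 = 54.8643; b·c/n = 20·157/516 = 6.0853
Stratum 3 (High): n = 700; a·d/n = 216·189/700 = 58.3200; b·c/n = 94·201/700 = 26.9914
OR_MH = (40.9771 + 54.8643 + 58.3200) / (10.8571 + 6.0853 + 26.9914) = 154.1615 / 43.9338 = 3.50895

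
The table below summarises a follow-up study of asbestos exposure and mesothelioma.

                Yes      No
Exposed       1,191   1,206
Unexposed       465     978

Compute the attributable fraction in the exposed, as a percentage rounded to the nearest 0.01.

35.15

Cells: a = 1191, b = 1206, c = 465, d = 978.
Risk in exposed = 1191/2397 = 0.49687; risk in unexposed = 465/1443 = 0.32225.
RR = 0.49687/0.32225 = 1.54190
AR% = (RR − 1)/RR × 100 = (1.54190 − 1)/1.54190 × 100 = 35.1451%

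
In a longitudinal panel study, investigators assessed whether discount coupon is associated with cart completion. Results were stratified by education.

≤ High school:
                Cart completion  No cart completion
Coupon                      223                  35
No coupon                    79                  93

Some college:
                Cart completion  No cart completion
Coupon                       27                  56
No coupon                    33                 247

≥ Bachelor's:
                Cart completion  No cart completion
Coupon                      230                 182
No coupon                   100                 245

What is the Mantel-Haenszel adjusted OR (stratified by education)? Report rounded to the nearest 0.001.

OR_MH = Σ(aᵢdᵢ/nᵢ) / Σ(bᵢcᵢ/nᵢ), where nᵢ is the stratum total.
Stratum 1 (≤ High school): n = 430; a·d/n = 223·93/430 = 48.2302; b·c/n = 35·79/430 = 6.4302
Stratum 2 (Some college): n = 363; a·d/n = 27·247/363 = 18.3719; b·c/n = 56·33/363 = 5.0909
Stratum 3 (≥ Bachelor's): n = 757; a·d/n = 230·245/757 = 74.4386; b·c/n = 182·100/757 = 24.0423
OR_MH = (48.2302 + 18.3719 + 74.4386) / (6.4302 + 5.0909 + 24.0423) = 141.0407 / 35.5634 = 3.96589

3.966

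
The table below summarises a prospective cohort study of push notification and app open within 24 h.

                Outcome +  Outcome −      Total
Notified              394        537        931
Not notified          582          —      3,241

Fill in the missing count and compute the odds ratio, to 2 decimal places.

3.35

The missing cell is in the unexposed row: 3241 − 582 = 2659.
So a = 394, b = 537, c = 582, d = 2659.
OR = (a·d)/(b·c) = (394 × 2659) / (537 × 582) = 1047646 / 312534 = 3.35210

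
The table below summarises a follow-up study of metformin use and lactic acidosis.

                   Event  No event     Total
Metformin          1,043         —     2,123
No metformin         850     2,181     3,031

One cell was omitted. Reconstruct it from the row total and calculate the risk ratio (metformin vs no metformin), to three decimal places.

1.752

The missing cell is in the exposed row: 2123 − 1043 = 1080.
So a = 1043, b = 1080, c = 850, d = 2181.
RR = [a/(a+b)] / [c/(c+d)] = (1043/2123) / (850/3031) = 0.49129/0.28044 = 1.75187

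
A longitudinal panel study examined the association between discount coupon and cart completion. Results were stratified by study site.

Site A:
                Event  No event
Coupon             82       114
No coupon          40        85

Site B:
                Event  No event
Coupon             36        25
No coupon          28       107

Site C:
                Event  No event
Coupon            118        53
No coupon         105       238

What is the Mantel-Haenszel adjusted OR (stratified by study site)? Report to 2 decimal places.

OR_MH = Σ(aᵢdᵢ/nᵢ) / Σ(bᵢcᵢ/nᵢ), where nᵢ is the stratum total.
Stratum 1 (Site A): n = 321; a·d/n = 82·85/321 = 21.7134; b·c/n = 114·40/321 = 14.2056
Stratum 2 (Site B): n = 196; a·d/n = 36·107/196 = 19.6531; b·c/n = 25·28/196 = 3.5714
Stratum 3 (Site C): n = 514; a·d/n = 118·238/514 = 54.6381; b·c/n = 53·105/514 = 10.8268
OR_MH = (21.7134 + 19.6531 + 54.6381) / (14.2056 + 3.5714 + 10.8268) = 96.0046 / 28.6039 = 3.35635

3.36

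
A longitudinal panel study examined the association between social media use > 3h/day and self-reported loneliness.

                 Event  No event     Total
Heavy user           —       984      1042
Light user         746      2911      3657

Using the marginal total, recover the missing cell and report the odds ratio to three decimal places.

The missing cell is in the exposed row: 1042 − 984 = 58.
So a = 58, b = 984, c = 746, d = 2911.
OR = (a·d)/(b·c) = (58 × 2911) / (984 × 746) = 168838 / 734064 = 0.23000

0.230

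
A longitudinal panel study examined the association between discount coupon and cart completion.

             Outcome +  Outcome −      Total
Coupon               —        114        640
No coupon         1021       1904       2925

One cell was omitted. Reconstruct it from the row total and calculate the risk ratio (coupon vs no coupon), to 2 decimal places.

The missing cell is in the exposed row: 640 − 114 = 526.
So a = 526, b = 114, c = 1021, d = 1904.
RR = [a/(a+b)] / [c/(c+d)] = (526/640) / (1021/2925) = 0.82188/0.34906 = 2.35454

2.35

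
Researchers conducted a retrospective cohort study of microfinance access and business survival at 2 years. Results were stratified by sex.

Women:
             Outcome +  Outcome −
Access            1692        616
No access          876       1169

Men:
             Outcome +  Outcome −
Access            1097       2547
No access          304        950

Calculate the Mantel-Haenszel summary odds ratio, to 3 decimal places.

2.365

OR_MH = Σ(aᵢdᵢ/nᵢ) / Σ(bᵢcᵢ/nᵢ), where nᵢ is the stratum total.
Stratum 1 (Women): n = 4353; a·d/n = 1692·1169/4353 = 454.3873; b·c/n = 616·876/4353 = 123.9642
Stratum 2 (Men): n = 4898; a·d/n = 1097·950/4898 = 212.7705; b·c/n = 2547·304/4898 = 158.0825
OR_MH = (454.3873 + 212.7705) / (123.9642 + 158.0825) = 667.1578 / 282.0466 = 2.36542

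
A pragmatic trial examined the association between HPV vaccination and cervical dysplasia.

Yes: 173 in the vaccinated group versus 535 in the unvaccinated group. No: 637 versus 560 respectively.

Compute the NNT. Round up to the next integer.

4

Risk in treated group = 173/810 = 0.21358; risk in control = 535/1095 = 0.48858.
Absolute risk reduction = 0.48858 − 0.21358 = 0.27500
NNT = 1 / ARR = 1 / 0.27500 = 3.636 → round up → 4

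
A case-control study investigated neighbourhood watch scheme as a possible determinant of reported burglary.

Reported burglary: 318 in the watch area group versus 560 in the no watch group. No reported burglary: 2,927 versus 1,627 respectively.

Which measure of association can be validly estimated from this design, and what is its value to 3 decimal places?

0.316

From the description: a = 318, b = 2927, c = 560, d = 1627.
This is a case-control study: participants were sampled on outcome status, so risks in the source population cannot be estimated directly — relative risk is not valid here. The odds ratio is the appropriate measure.
OR = (a·d)/(b·c) = (318 × 1627) / (2927 × 560) = 517386 / 1639120 = 0.31565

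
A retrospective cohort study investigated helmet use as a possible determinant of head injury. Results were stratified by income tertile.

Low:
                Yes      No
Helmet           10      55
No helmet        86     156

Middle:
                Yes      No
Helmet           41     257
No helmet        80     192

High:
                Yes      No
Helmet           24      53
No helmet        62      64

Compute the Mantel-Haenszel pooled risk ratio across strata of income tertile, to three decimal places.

0.507

RR_MH = Σ(aᵢ·n₀ᵢ/nᵢ) / Σ(cᵢ·n₁ᵢ/nᵢ), with n₁ᵢ = aᵢ+bᵢ (exposed), n₀ᵢ = cᵢ+dᵢ (unexposed), nᵢ = n₁ᵢ+n₀ᵢ.
Stratum 1 (Low): n₁ = 65, n₀ = 242, n = 307; a·n₀/n = 10·242/307 = 7.8827; c·n₁/n = 86·65/307 = 18.2085
Stratum 2 (Middle): n₁ = 298, n₀ = 272, n = 570; a·n₀/n = 41·272/570 = 19.5649; c·n₁/n = 80·298/570 = 41.8246
Stratum 3 (High): n₁ = 77, n₀ = 126, n = 203; a·n₀/n = 24·126/203 = 14.8966; c·n₁/n = 62·77/203 = 23.5172
RR_MH = (7.8827 + 19.5649 + 14.8966) / (18.2085 + 41.8246 + 23.5172) = 42.3442 / 83.5503 = 0.50681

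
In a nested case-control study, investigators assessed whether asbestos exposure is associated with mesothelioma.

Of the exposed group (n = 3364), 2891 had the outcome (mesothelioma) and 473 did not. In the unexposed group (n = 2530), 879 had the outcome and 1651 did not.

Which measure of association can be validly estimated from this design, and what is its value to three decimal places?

From the description: a = 2891, b = 473, c = 879, d = 1651.
This is a nested case-control study: participants were sampled on outcome status, so risks in the source population cannot be estimated directly — relative risk is not valid here. The odds ratio is the appropriate measure.
OR = (a·d)/(b·c) = (2891 × 1651) / (473 × 879) = 4773041 / 415767 = 11.48009

11.480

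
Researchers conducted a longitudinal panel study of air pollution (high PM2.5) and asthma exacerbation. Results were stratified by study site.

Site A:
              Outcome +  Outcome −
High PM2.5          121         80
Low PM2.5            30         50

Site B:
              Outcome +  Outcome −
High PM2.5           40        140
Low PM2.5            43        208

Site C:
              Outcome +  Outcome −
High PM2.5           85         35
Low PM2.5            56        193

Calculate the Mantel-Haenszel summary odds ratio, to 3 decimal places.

OR_MH = Σ(aᵢdᵢ/nᵢ) / Σ(bᵢcᵢ/nᵢ), where nᵢ is the stratum total.
Stratum 1 (Site A): n = 281; a·d/n = 121·50/281 = 21.5302; b·c/n = 80·30/281 = 8.5409
Stratum 2 (Site B): n = 431; a·d/n = 40·208/431 = 19.3039; b·c/n = 140·43/431 = 13.9675
Stratum 3 (Site C): n = 369; a·d/n = 85·193/369 = 44.4580; b·c/n = 35·56/369 = 5.3117
OR_MH = (21.5302 + 19.3039 + 44.4580) / (8.5409 + 13.9675 + 5.3117) = 85.2922 / 27.8201 = 3.06585

3.066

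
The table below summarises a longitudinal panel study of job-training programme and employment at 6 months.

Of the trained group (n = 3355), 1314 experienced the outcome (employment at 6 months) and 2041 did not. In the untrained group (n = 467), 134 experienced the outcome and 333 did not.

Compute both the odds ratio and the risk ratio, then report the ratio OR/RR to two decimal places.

From the description: a = 1314, b = 2041, c = 134, d = 333.
OR = (1314·333)/(2041·134) = 437562/273494 = 1.59990
Risk in exposed = 1314/3355 = 0.39165; risk in unexposed = 134/467 = 0.28694; RR = 1.36494
OR/RR = 1.59990 / 1.36494 = 1.17213
The outcome is not rare, so the OR lies further from 1 than the RR.

1.17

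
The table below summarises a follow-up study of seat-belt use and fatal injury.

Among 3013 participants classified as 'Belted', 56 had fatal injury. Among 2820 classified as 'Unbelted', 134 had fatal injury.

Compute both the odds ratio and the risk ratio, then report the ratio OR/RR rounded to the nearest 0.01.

0.97

From the description: a = 56, b = 2957, c = 134, d = 2686.
OR = (56·2686)/(2957·134) = 150416/396238 = 0.37961
Risk in exposed = 56/3013 = 0.01859; risk in unexposed = 134/2820 = 0.04752; RR = 0.39114
OR/RR = 0.37961 / 0.39114 = 0.97052
The outcome is rare in both groups, so OR ≈ RR (ratio near 1).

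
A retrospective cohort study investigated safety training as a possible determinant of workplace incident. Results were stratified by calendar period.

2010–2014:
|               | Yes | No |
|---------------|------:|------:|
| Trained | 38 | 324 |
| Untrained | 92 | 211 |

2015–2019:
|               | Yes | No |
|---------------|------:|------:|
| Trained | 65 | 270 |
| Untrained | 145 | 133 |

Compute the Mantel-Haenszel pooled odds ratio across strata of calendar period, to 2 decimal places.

0.24

OR_MH = Σ(aᵢdᵢ/nᵢ) / Σ(bᵢcᵢ/nᵢ), where nᵢ is the stratum total.
Stratum 1 (2010–2014): n = 665; a·d/n = 38·211/665 = 12.0571; b·c/n = 324·92/665 = 44.8241
Stratum 2 (2015–2019): n = 613; a·d/n = 65·133/613 = 14.1028; b·c/n = 270·145/613 = 63.8662
OR_MH = (12.0571 + 14.1028) / (44.8241 + 63.8662) = 26.1599 / 108.6903 = 0.24068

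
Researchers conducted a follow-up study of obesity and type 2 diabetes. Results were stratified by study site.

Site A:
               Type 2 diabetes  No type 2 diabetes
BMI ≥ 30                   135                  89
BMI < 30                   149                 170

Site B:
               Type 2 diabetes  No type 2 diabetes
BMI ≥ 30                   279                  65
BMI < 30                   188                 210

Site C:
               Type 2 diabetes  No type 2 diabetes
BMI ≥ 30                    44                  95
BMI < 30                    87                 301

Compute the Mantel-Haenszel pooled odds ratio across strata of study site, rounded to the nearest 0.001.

OR_MH = Σ(aᵢdᵢ/nᵢ) / Σ(bᵢcᵢ/nᵢ), where nᵢ is the stratum total.
Stratum 1 (Site A): n = 543; a·d/n = 135·170/543 = 42.2652; b·c/n = 89·149/543 = 24.4217
Stratum 2 (Site B): n = 742; a·d/n = 279·210/742 = 78.9623; b·c/n = 65·188/742 = 16.4690
Stratum 3 (Site C): n = 527; a·d/n = 44·301/527 = 25.1309; b·c/n = 95·87/527 = 15.6831
OR_MH = (42.2652 + 78.9623 + 25.1309) / (24.4217 + 16.4690 + 15.6831) = 146.3584 / 56.5738 = 2.58703

2.587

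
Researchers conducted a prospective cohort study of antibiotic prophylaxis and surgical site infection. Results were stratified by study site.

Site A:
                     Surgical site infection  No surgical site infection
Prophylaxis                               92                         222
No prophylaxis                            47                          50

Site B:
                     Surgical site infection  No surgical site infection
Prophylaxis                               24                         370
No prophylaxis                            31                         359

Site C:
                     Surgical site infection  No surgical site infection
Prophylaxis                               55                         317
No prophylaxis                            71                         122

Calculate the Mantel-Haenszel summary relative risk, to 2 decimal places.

0.53

RR_MH = Σ(aᵢ·n₀ᵢ/nᵢ) / Σ(cᵢ·n₁ᵢ/nᵢ), with n₁ᵢ = aᵢ+bᵢ (exposed), n₀ᵢ = cᵢ+dᵢ (unexposed), nᵢ = n₁ᵢ+n₀ᵢ.
Stratum 1 (Site A): n₁ = 314, n₀ = 97, n = 411; a·n₀/n = 92·97/411 = 21.7129; c·n₁/n = 47·314/411 = 35.9075
Stratum 2 (Site B): n₁ = 394, n₀ = 390, n = 784; a·n₀/n = 24·390/784 = 11.9388; c·n₁/n = 31·394/784 = 15.5791
Stratum 3 (Site C): n₁ = 372, n₀ = 193, n = 565; a·n₀/n = 55·193/565 = 18.7876; c·n₁/n = 71·372/565 = 46.7469
RR_MH = (21.7129 + 11.9388 + 18.7876) / (35.9075 + 15.5791 + 46.7469) = 52.4393 / 98.2335 = 0.53382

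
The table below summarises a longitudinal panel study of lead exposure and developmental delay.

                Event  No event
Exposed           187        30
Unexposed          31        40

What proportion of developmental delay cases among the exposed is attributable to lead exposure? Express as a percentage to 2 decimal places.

49.33

Cells: a = 187, b = 30, c = 31, d = 40.
Risk in exposed = 187/217 = 0.86175; risk in unexposed = 31/71 = 0.43662.
RR = 0.86175/0.43662 = 1.97369
AR% = (RR − 1)/RR × 100 = (1.97369 − 1)/1.97369 × 100 = 49.3334%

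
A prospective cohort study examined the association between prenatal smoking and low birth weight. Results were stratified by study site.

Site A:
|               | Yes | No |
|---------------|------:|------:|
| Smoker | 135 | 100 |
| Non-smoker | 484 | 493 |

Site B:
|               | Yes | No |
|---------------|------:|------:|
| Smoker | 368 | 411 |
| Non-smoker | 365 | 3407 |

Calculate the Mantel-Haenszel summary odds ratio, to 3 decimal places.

OR_MH = Σ(aᵢdᵢ/nᵢ) / Σ(bᵢcᵢ/nᵢ), where nᵢ is the stratum total.
Stratum 1 (Site A): n = 1212; a·d/n = 135·493/1212 = 54.9134; b·c/n = 100·484/1212 = 39.9340
Stratum 2 (Site B): n = 4551; a·d/n = 368·3407/4551 = 275.4946; b·c/n = 411·365/4551 = 32.9631
OR_MH = (54.9134 + 275.4946) / (39.9340 + 32.9631) = 330.4080 / 72.8971 = 4.53253

4.533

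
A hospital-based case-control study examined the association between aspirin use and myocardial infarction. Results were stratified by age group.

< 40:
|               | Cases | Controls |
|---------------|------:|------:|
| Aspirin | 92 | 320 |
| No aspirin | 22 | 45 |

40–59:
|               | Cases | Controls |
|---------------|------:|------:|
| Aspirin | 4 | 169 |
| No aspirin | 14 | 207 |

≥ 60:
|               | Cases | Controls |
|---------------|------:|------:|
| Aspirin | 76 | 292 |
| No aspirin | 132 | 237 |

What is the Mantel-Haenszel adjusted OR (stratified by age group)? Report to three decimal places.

OR_MH = Σ(aᵢdᵢ/nᵢ) / Σ(bᵢcᵢ/nᵢ), where nᵢ is the stratum total.
Stratum 1 (< 40): n = 479; a·d/n = 92·45/479 = 8.6430; b·c/n = 320·22/479 = 14.6973
Stratum 2 (40–59): n = 394; a·d/n = 4·207/394 = 2.1015; b·c/n = 169·14/394 = 6.0051
Stratum 3 (≥ 60): n = 737; a·d/n = 76·237/737 = 24.4396; b·c/n = 292·132/737 = 52.2985
OR_MH = (8.6430 + 2.1015 + 24.4396) / (14.6973 + 6.0051 + 52.2985) = 35.1841 / 73.0009 = 0.48197

0.482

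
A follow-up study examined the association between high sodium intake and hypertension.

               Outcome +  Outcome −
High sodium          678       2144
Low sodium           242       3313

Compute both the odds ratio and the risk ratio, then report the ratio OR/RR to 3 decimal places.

1.227

Cells: a = 678, b = 2144, c = 242, d = 3313.
OR = (678·3313)/(2144·242) = 2246214/518848 = 4.32923
Risk in exposed = 678/2822 = 0.24026; risk in unexposed = 242/3555 = 0.06807; RR = 3.52937
OR/RR = 4.32923 / 3.52937 = 1.22663
The outcome is not rare, so the OR lies further from 1 than the RR.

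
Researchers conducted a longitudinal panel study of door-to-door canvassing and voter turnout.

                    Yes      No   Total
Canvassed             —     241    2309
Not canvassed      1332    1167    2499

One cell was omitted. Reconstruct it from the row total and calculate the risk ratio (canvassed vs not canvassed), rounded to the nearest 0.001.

1.680

The missing cell is in the exposed row: 2309 − 241 = 2068.
So a = 2068, b = 241, c = 1332, d = 1167.
RR = [a/(a+b)] / [c/(c+d)] = (2068/2309) / (1332/2499) = 0.89563/0.53301 = 1.68031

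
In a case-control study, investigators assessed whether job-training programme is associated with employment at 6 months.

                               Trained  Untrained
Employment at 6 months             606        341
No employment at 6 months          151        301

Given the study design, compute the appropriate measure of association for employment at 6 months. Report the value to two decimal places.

3.54

Reading the table with exposure as columns: a = 606 (Trained, case), b = 151 (Trained, non-case), c = 341 (Untrained, case), d = 301.
This is a case-control study: participants were sampled on outcome status, so risks in the source population cannot be estimated directly — relative risk is not valid here. The odds ratio is the appropriate measure.
OR = (a·d)/(b·c) = (606 × 301) / (151 × 341) = 182406 / 51491 = 3.54248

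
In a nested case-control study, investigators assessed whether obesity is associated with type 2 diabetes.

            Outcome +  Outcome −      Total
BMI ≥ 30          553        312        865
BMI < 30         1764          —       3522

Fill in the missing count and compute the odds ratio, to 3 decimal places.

The missing cell is in the unexposed row: 3522 − 1764 = 1758.
So a = 553, b = 312, c = 1764, d = 1758.
OR = (a·d)/(b·c) = (553 × 1758) / (312 × 1764) = 972174 / 550368 = 1.76641

1.766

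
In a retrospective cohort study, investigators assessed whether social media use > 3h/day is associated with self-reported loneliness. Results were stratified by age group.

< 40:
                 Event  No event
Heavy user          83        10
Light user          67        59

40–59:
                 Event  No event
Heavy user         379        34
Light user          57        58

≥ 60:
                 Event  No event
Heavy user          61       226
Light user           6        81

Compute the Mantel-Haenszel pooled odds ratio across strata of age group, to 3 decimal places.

OR_MH = Σ(aᵢdᵢ/nᵢ) / Σ(bᵢcᵢ/nᵢ), where nᵢ is the stratum total.
Stratum 1 (< 40): n = 219; a·d/n = 83·59/219 = 22.3607; b·c/n = 10·67/219 = 3.0594
Stratum 2 (40–59): n = 528; a·d/n = 379·58/528 = 41.6326; b·c/n = 34·57/528 = 3.6705
Stratum 3 (≥ 60): n = 374; a·d/n = 61·81/374 = 13.2112; b·c/n = 226·6/374 = 3.6257
OR_MH = (22.3607 + 41.6326 + 13.2112) / (3.0594 + 3.6705 + 3.6257) = 77.2045 / 10.3555 = 7.45543

7.455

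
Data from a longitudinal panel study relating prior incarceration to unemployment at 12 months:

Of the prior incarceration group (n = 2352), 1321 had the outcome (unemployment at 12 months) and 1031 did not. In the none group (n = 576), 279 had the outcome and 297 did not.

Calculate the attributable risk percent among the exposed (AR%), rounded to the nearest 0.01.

13.76

From the description: a = 1321, b = 1031, c = 279, d = 297.
Risk in exposed = 1321/2352 = 0.56165; risk in unexposed = 279/576 = 0.48438.
RR = 0.56165/0.48438 = 1.15953
AR% = (RR − 1)/RR × 100 = (1.15953 − 1)/1.15953 × 100 = 13.7585%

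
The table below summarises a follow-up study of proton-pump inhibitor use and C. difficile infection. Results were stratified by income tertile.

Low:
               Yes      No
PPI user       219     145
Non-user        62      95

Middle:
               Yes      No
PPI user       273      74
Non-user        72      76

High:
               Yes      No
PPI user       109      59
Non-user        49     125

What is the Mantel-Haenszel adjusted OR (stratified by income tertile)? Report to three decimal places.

3.336

OR_MH = Σ(aᵢdᵢ/nᵢ) / Σ(bᵢcᵢ/nᵢ), where nᵢ is the stratum total.
Stratum 1 (Low): n = 521; a·d/n = 219·95/521 = 39.9328; b·c/n = 145·62/521 = 17.2553
Stratum 2 (Middle): n = 495; a·d/n = 273·76/495 = 41.9152; b·c/n = 74·72/495 = 10.7636
Stratum 3 (High): n = 342; a·d/n = 109·125/342 = 39.8392; b·c/n = 59·49/342 = 8.4532
OR_MH = (39.9328 + 41.9152 + 39.8392) / (17.2553 + 10.7636 + 8.4532) = 121.6872 / 36.4721 = 3.33644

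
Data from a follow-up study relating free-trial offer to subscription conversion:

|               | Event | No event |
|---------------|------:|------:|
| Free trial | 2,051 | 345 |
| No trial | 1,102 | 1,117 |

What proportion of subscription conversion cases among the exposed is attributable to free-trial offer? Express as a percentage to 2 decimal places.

41.98

Cells: a = 2051, b = 345, c = 1102, d = 1117.
Risk in exposed = 2051/2396 = 0.85601; risk in unexposed = 1102/2219 = 0.49662.
RR = 0.85601/0.49662 = 1.72367
AR% = (RR − 1)/RR × 100 = (1.72367 − 1)/1.72367 × 100 = 41.9843%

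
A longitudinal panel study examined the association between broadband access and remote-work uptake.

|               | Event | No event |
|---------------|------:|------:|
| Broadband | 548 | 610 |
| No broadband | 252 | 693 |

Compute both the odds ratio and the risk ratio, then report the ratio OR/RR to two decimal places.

Cells: a = 548, b = 610, c = 252, d = 693.
OR = (548·693)/(610·252) = 379764/153720 = 2.47049
Risk in exposed = 548/1158 = 0.47323; risk in unexposed = 252/945 = 0.26667; RR = 1.77461
OR/RR = 2.47049 / 1.77461 = 1.39213
The outcome is not rare, so the OR lies further from 1 than the RR.

1.39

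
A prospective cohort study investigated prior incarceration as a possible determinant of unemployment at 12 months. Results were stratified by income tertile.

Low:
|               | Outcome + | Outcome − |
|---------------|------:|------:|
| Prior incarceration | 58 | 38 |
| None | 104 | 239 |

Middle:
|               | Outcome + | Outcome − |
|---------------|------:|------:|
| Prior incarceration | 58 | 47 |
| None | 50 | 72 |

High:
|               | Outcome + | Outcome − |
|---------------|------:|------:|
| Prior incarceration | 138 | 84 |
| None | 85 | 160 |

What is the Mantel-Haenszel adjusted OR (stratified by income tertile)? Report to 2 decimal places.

OR_MH = Σ(aᵢdᵢ/nᵢ) / Σ(bᵢcᵢ/nᵢ), where nᵢ is the stratum total.
Stratum 1 (Low): n = 439; a·d/n = 58·239/439 = 31.5763; b·c/n = 38·104/439 = 9.0023
Stratum 2 (Middle): n = 227; a·d/n = 58·72/227 = 18.3965; b·c/n = 47·50/227 = 10.3524
Stratum 3 (High): n = 467; a·d/n = 138·160/467 = 47.2805; b·c/n = 84·85/467 = 15.2891
OR_MH = (31.5763 + 18.3965 + 47.2805) / (9.0023 + 10.3524 + 15.2891) = 97.2533 / 34.6438 = 2.80724

2.81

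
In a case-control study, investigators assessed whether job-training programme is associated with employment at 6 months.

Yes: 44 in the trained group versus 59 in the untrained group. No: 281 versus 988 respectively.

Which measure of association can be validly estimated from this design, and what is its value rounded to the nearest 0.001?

From the description: a = 44, b = 281, c = 59, d = 988.
This is a case-control study: participants were sampled on outcome status, so risks in the source population cannot be estimated directly — relative risk is not valid here. The odds ratio is the appropriate measure.
OR = (a·d)/(b·c) = (44 × 988) / (281 × 59) = 43472 / 16579 = 2.62211

2.622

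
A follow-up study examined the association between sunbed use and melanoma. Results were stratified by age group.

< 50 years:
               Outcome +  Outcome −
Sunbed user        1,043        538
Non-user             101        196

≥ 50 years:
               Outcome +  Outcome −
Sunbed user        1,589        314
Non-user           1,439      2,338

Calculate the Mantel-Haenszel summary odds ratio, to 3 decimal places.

OR_MH = Σ(aᵢdᵢ/nᵢ) / Σ(bᵢcᵢ/nᵢ), where nᵢ is the stratum total.
Stratum 1 (< 50 years): n = 1878; a·d/n = 1043·196/1878 = 108.8541; b·c/n = 538·101/1878 = 28.9340
Stratum 2 (≥ 50 years): n = 5680; a·d/n = 1589·2338/5680 = 654.0637; b·c/n = 314·1439/5680 = 79.5504
OR_MH = (108.8541 + 654.0637) / (28.9340 + 79.5504) = 762.9178 / 108.4843 = 7.03252

7.033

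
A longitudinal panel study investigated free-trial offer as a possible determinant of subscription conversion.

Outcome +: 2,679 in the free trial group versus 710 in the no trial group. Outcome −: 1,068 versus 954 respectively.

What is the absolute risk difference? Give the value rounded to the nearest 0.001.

0.288

From the description: a = 2679, b = 1068, c = 710, d = 954.
Risk in exposed = 2679/3747 = 0.714972; risk in unexposed = 710/1664 = 0.426683.
Risk difference = 0.714972 − 0.426683 = 0.288289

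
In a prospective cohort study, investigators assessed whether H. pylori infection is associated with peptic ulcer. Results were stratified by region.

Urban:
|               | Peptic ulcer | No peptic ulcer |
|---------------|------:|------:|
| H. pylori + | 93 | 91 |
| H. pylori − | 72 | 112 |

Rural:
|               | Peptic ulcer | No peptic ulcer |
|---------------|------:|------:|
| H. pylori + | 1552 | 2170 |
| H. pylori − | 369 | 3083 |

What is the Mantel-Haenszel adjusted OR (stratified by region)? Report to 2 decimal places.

5.37

OR_MH = Σ(aᵢdᵢ/nᵢ) / Σ(bᵢcᵢ/nᵢ), where nᵢ is the stratum total.
Stratum 1 (Urban): n = 368; a·d/n = 93·112/368 = 28.3043; b·c/n = 91·72/368 = 17.8043
Stratum 2 (Rural): n = 7174; a·d/n = 1552·3083/7174 = 666.9663; b·c/n = 2170·369/7174 = 111.6156
OR_MH = (28.3043 + 666.9663) / (17.8043 + 111.6156) = 695.2706 / 129.4199 = 5.37221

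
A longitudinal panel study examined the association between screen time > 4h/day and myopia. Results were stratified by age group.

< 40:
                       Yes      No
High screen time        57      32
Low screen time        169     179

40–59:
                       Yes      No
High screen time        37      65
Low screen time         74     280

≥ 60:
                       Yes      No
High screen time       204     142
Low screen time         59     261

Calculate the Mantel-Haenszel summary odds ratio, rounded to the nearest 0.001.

OR_MH = Σ(aᵢdᵢ/nᵢ) / Σ(bᵢcᵢ/nᵢ), where nᵢ is the stratum total.
Stratum 1 (< 40): n = 437; a·d/n = 57·179/437 = 23.3478; b·c/n = 32·169/437 = 12.3753
Stratum 2 (40–59): n = 456; a·d/n = 37·280/456 = 22.7193; b·c/n = 65·74/456 = 10.5482
Stratum 3 (≥ 60): n = 666; a·d/n = 204·261/666 = 79.9459; b·c/n = 142·59/666 = 12.5796
OR_MH = (23.3478 + 22.7193 + 79.9459) / (12.3753 + 10.5482 + 12.5796) = 126.0131 / 35.5031 = 3.54935

3.549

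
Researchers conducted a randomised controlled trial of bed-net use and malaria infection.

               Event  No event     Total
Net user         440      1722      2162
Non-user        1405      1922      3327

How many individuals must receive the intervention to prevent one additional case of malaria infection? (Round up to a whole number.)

Risk in treated group = 440/2162 = 0.20352; risk in control = 1405/3327 = 0.42230.
Absolute risk reduction = 0.42230 − 0.20352 = 0.21879
NNT = 1 / ARR = 1 / 0.21879 = 4.571 → round up → 5

5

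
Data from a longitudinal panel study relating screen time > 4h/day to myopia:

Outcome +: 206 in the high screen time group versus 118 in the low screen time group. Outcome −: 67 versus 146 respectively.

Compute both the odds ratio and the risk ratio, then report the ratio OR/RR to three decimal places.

From the description: a = 206, b = 67, c = 118, d = 146.
OR = (206·146)/(67·118) = 30076/7906 = 3.80420
Risk in exposed = 206/273 = 0.75458; risk in unexposed = 118/264 = 0.44697; RR = 1.68821
OR/RR = 3.80420 / 1.68821 = 2.25339
The outcome is not rare, so the OR lies further from 1 than the RR.

2.253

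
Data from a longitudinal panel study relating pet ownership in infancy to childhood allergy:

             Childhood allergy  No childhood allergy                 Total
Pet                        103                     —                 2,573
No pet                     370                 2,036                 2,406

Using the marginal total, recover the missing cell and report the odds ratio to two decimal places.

0.23

The missing cell is in the exposed row: 2573 − 103 = 2470.
So a = 103, b = 2470, c = 370, d = 2036.
OR = (a·d)/(b·c) = (103 × 2036) / (2470 × 370) = 209708 / 913900 = 0.22946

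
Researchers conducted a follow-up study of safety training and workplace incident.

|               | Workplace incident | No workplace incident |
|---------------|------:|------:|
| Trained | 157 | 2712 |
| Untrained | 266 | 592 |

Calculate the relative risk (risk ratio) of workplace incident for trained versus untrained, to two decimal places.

Cells: a = 157, b = 2712, c = 266, d = 592.
Risk in exposed = 157/2869 = 0.05472; risk in unexposed = 266/858 = 0.31002.
RR = 0.05472 / 0.31002 = 0.17651
The risk is 82% lower among the exposed than among the unexposed.

0.18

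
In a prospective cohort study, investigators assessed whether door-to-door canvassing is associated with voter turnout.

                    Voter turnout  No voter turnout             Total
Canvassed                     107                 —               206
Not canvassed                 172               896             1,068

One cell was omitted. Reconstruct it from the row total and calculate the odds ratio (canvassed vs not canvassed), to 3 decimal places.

The missing cell is in the exposed row: 206 − 107 = 99.
So a = 107, b = 99, c = 172, d = 896.
OR = (a·d)/(b·c) = (107 × 896) / (99 × 172) = 95872 / 17028 = 5.63026

5.630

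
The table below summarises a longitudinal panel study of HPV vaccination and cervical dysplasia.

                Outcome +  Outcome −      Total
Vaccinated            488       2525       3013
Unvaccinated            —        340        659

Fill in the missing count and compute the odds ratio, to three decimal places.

0.206

The missing cell is in the unexposed row: 659 − 340 = 319.
So a = 488, b = 2525, c = 319, d = 340.
OR = (a·d)/(b·c) = (488 × 340) / (2525 × 319) = 165920 / 805475 = 0.20599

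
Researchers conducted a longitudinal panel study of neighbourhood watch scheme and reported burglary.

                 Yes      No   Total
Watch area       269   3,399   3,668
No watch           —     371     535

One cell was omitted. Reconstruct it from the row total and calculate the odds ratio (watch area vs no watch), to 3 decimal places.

0.179

The missing cell is in the unexposed row: 535 − 371 = 164.
So a = 269, b = 3399, c = 164, d = 371.
OR = (a·d)/(b·c) = (269 × 371) / (3399 × 164) = 99799 / 557436 = 0.17903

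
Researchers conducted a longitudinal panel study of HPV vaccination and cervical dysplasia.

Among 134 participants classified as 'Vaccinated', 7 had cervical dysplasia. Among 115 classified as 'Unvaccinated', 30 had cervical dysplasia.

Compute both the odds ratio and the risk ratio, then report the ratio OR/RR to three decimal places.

From the description: a = 7, b = 127, c = 30, d = 85.
OR = (7·85)/(127·30) = 595/3810 = 0.15617
Risk in exposed = 7/134 = 0.05224; risk in unexposed = 30/115 = 0.26087; RR = 0.20025
OR/RR = 0.15617 / 0.20025 = 0.77987
The outcome is not rare, so the OR lies further from 1 than the RR.

0.780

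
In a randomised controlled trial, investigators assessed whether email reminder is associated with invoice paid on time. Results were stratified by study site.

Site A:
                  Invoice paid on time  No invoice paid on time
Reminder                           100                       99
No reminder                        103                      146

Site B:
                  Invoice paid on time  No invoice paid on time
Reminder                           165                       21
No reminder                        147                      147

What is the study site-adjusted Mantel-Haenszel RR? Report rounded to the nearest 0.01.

RR_MH = Σ(aᵢ·n₀ᵢ/nᵢ) / Σ(cᵢ·n₁ᵢ/nᵢ), with n₁ᵢ = aᵢ+bᵢ (exposed), n₀ᵢ = cᵢ+dᵢ (unexposed), nᵢ = n₁ᵢ+n₀ᵢ.
Stratum 1 (Site A): n₁ = 199, n₀ = 249, n = 448; a·n₀/n = 100·249/448 = 55.5804; c·n₁/n = 103·199/448 = 45.7522
Stratum 2 (Site B): n₁ = 186, n₀ = 294, n = 480; a·n₀/n = 165·294/480 = 101.0625; c·n₁/n = 147·186/480 = 56.9625
RR_MH = (55.5804 + 101.0625) / (45.7522 + 56.9625) = 156.6429 / 102.7147 = 1.52503

1.53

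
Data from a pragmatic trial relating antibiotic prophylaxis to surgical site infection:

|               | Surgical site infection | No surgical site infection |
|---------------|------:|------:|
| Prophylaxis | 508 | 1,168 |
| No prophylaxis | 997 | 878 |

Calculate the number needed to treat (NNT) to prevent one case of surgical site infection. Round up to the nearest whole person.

Risk in treated group = 508/1676 = 0.30310; risk in control = 997/1875 = 0.53173.
Absolute risk reduction = 0.53173 − 0.30310 = 0.22863
NNT = 1 / ARR = 1 / 0.22863 = 4.374 → round up → 5

5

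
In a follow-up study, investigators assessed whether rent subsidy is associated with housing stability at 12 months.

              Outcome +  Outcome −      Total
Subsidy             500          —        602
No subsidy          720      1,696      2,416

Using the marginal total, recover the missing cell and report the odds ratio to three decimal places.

11.547

The missing cell is in the exposed row: 602 − 500 = 102.
So a = 500, b = 102, c = 720, d = 1696.
OR = (a·d)/(b·c) = (500 × 1696) / (102 × 720) = 848000 / 73440 = 11.54684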